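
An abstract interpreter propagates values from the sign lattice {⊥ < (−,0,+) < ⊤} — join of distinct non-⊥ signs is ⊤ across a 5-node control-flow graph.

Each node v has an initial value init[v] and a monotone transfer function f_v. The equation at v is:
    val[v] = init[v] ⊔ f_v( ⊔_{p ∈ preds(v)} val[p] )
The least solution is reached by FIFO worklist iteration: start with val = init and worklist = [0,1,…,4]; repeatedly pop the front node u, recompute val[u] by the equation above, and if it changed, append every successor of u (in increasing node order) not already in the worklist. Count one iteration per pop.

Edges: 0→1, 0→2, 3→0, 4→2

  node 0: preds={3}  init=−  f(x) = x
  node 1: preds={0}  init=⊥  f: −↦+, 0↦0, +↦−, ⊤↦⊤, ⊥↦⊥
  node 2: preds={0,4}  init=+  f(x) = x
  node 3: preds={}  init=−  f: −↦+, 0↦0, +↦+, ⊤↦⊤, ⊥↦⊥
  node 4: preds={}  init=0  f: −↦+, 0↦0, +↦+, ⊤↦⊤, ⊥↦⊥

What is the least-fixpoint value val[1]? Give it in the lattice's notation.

+

Iteration log — 5 steps:
  step 1. node 0  ⊔preds=−  new=−  stable
  step 2. node 1  ⊔preds=−  new=+  old=⊥  +wl: 
  step 3. node 2  ⊔preds=⊤  new=⊤  old=+  +wl: 
  step 4. node 3  ⊔preds=⊥  new=−  stable
  step 5. node 4  ⊔preds=⊥  new=0  stable

Least fixpoint reached:
  node 0: −
  node 1: +
  node 2: ⊤
  node 3: −
  node 4: 0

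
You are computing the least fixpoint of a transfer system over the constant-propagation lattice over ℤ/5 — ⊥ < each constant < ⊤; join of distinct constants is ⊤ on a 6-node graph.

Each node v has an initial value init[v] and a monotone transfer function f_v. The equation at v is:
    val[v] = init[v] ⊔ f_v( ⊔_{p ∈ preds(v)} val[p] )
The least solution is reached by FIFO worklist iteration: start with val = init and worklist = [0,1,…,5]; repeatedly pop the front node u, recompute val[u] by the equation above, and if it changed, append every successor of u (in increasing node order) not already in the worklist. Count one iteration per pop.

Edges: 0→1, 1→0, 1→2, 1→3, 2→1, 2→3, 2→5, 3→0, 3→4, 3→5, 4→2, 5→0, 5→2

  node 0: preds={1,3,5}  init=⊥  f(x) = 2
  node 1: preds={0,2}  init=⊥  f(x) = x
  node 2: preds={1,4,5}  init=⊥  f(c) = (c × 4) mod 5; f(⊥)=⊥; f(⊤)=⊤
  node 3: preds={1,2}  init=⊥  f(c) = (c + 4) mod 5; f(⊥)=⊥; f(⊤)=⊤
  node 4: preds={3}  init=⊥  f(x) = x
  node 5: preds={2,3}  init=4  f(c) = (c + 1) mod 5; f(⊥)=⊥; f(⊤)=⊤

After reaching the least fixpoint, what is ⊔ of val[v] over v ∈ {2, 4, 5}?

Worklist (11 pops):
  #1 pop 0: in=4 → 2 (was ⊥); enqueue []
  #2 pop 1: in=2 → 2 (was ⊥); enqueue [0]
  #3 pop 2: in=⊤ → ⊤ (was ⊥); enqueue [1]
  #4 pop 3: in=⊤ → ⊤ (was ⊥); enqueue []
  #5 pop 4: in=⊤ → ⊤ (was ⊥); enqueue [2]
  #6 pop 5: in=⊤ → ⊤ (was 4); enqueue []
  #7 pop 0: in=⊤ → 2 (no change)
  #8 pop 1: in=⊤ → ⊤ (was 2); enqueue [0,3]
  #9 pop 2: in=⊤ → ⊤ (no change)
  #10 pop 0: in=⊤ → 2 (no change)
  #11 pop 3: in=⊤ → ⊤ (no change)

Fixpoint:
  val[0] = 2
  val[1] = ⊤
  val[2] = ⊤
  val[3] = ⊤
  val[4] = ⊤
  val[5] = ⊤

⊤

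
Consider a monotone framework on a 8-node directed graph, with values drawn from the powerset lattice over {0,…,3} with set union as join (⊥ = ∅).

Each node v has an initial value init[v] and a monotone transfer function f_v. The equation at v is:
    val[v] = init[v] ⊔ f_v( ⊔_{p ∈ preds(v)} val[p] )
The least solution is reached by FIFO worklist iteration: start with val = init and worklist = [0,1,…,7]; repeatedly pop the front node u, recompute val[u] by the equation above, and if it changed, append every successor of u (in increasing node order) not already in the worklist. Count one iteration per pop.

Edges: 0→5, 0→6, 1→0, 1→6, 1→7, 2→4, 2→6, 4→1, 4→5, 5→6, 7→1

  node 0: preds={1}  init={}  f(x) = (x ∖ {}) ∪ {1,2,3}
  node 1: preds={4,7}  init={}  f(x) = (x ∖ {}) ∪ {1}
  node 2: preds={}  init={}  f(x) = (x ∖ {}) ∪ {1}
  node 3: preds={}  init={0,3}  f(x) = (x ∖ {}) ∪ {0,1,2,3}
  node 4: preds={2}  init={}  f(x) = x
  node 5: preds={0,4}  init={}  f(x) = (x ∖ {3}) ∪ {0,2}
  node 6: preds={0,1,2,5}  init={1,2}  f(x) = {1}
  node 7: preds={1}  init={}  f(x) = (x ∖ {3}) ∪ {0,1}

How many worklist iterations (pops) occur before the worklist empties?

Worklist (14 pops):
  #1 pop 0: in={} → {1,2,3} (was {}); enqueue []
  #2 pop 1: in={} → {1} (was {}); enqueue [0]
  #3 pop 2: in={} → {1} (was {}); enqueue []
  #4 pop 3: in={} → {0,1,2,3} (was {0,3}); enqueue []
  #5 pop 4: in={1} → {1} (was {}); enqueue [1]
  #6 pop 5: in={1,2,3} → {0,1,2} (was {}); enqueue []
  #7 pop 6: in={0,1,2,3} → {1,2} (no change)
  #8 pop 7: in={1} → {0,1} (was {}); enqueue []
  #9 pop 0: in={1} → {1,2,3} (no change)
  #10 pop 1: in={0,1} → {0,1} (was {1}); enqueue [0,6,7]
  #11 pop 0: in={0,1} → {0,1,2,3} (was {1,2,3}); enqueue [5]
  #12 pop 6: in={0,1,2,3} → {1,2} (no change)
  #13 pop 7: in={0,1} → {0,1} (no change)
  #14 pop 5: in={0,1,2,3} → {0,1,2} (no change)

Fixpoint:
  val[0] = {0,1,2,3}
  val[1] = {0,1}
  val[2] = {1}
  val[3] = {0,1,2,3}
  val[4] = {1}
  val[5] = {0,1,2}
  val[6] = {1,2}
  val[7] = {0,1}

14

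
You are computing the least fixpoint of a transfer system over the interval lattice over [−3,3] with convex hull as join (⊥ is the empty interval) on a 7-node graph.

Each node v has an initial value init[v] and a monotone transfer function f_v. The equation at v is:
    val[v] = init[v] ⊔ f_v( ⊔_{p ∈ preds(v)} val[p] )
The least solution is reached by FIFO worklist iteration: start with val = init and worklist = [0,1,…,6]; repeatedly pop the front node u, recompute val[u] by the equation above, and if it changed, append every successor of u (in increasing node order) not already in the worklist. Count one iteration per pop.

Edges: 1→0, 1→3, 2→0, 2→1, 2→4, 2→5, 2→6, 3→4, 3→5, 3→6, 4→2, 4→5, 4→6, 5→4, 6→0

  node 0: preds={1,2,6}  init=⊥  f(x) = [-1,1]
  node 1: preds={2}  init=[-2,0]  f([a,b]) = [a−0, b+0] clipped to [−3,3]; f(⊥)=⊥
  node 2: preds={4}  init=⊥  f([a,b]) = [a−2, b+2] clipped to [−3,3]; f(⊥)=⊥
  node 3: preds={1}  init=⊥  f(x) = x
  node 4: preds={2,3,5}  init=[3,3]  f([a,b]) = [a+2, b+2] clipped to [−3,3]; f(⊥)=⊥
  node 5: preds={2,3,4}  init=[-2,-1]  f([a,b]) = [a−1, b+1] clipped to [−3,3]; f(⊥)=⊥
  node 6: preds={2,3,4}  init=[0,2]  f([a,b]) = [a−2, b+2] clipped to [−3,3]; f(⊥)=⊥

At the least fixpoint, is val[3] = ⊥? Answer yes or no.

Trace (27 dequeues):
  [1] u=0 | in [-2,2] | out [-1,1] | prev ⊥ | push {}
  [2] u=1 | in ⊥ | out [-2,0] | ==
  [3] u=2 | in [3,3] | out [1,3] | prev ⊥ | push {0,1}
  [4] u=3 | in [-2,0] | out [-2,0] | prev ⊥ | push {}
  [5] u=4 | in [-2,3] | out [0,3] | prev [3,3] | push {2}
  [6] u=5 | in [-2,3] | out [-3,3] | prev [-2,-1] | push {4}
  [7] u=6 | in [-2,3] | out [-3,3] | prev [0,2] | push {}
  [8] u=0 | in [-3,3] | out [-1,1] | ==
  [9] u=1 | in [1,3] | out [-2,3] | prev [-2,0] | push {0,3}
  [10] u=2 | in [0,3] | out [-2,3] | prev [1,3] | push {1,5,6}
  [11] u=4 | in [-3,3] | out [-1,3] | prev [0,3] | push {2}
  [12] u=0 | in [-3,3] | out [-1,1] | ==
  [13] u=3 | in [-2,3] | out [-2,3] | prev [-2,0] | push {4}
  [14] u=1 | in [-2,3] | out [-2,3] | ==
  [15] u=5 | in [-2,3] | out [-3,3] | ==
  [16] u=6 | in [-2,3] | out [-3,3] | ==
  [17] u=2 | in [-1,3] | out [-3,3] | prev [-2,3] | push {0,1,5,6}
  [18] u=4 | in [-3,3] | out [-1,3] | ==
  [19] u=0 | in [-3,3] | out [-1,1] | ==
  [20] u=1 | in [-3,3] | out [-3,3] | prev [-2,3] | push {0,3}
  [21] u=5 | in [-3,3] | out [-3,3] | ==
  [22] u=6 | in [-3,3] | out [-3,3] | ==
  [23] u=0 | in [-3,3] | out [-1,1] | ==
  [24] u=3 | in [-3,3] | out [-3,3] | prev [-2,3] | push {4,5,6}
  [25] u=4 | in [-3,3] | out [-1,3] | ==
  [26] u=5 | in [-3,3] | out [-3,3] | ==
  [27] u=6 | in [-3,3] | out [-3,3] | ==

Converged values:
  [0] [-1,1]
  [1] [-3,3]
  [2] [-3,3]
  [3] [-3,3]
  [4] [-1,3]
  [5] [-3,3]
  [6] [-3,3]

no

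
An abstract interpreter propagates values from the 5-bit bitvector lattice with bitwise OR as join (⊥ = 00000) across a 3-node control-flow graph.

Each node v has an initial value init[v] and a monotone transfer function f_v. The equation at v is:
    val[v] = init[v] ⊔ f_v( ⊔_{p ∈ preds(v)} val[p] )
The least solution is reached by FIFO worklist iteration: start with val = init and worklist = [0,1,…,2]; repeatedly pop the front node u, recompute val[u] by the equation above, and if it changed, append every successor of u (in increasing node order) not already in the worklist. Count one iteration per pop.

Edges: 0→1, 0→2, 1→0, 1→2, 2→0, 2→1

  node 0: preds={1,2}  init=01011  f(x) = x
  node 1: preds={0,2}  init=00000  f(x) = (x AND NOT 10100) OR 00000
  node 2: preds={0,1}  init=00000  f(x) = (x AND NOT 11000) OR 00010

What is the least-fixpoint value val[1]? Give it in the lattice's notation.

01011

Trace (5 dequeues):
  [1] u=0 | in 00000 | out 01011 | ==
  [2] u=1 | in 01011 | out 01011 | prev 00000 | push {0}
  [3] u=2 | in 01011 | out 00011 | prev 00000 | push {1}
  [4] u=0 | in 01011 | out 01011 | ==
  [5] u=1 | in 01011 | out 01011 | ==

Converged values:
  [0] 01011
  [1] 01011
  [2] 00011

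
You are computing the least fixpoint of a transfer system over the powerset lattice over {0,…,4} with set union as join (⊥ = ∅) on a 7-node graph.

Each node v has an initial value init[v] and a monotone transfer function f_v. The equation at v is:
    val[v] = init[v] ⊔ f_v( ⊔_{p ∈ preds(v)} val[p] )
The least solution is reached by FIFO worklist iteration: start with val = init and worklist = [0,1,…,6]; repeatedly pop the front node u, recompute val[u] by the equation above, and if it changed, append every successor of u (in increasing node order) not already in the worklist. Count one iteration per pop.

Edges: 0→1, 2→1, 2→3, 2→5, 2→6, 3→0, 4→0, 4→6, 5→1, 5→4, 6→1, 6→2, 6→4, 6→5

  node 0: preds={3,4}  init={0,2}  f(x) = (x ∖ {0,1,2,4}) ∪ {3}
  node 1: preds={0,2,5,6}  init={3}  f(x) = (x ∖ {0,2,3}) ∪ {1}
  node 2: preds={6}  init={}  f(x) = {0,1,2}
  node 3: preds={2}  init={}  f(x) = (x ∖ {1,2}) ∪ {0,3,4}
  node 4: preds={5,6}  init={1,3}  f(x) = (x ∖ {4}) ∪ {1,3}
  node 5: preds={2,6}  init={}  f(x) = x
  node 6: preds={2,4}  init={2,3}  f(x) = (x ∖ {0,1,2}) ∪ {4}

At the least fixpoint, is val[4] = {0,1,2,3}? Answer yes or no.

yes

Iteration log — 16 steps:
  step 1. node 0  ⊔preds={1,3}  new={0,2,3}  old={0,2}  +wl: 
  step 2. node 1  ⊔preds={0,2,3}  new={1,3}  old={3}  +wl: 
  step 3. node 2  ⊔preds={2,3}  new={0,1,2}  old={}  +wl: 1
  step 4. node 3  ⊔preds={0,1,2}  new={0,3,4}  old={}  +wl: 0
  step 5. node 4  ⊔preds={2,3}  new={1,2,3}  old={1,3}  +wl: 
  step 6. node 5  ⊔preds={0,1,2,3}  new={0,1,2,3}  old={}  +wl: 4
  step 7. node 6  ⊔preds={0,1,2,3}  new={2,3,4}  old={2,3}  +wl: 2,5
  step 8. node 1  ⊔preds={0,1,2,3,4}  new={1,3,4}  old={1,3}  +wl: 
  step 9. node 0  ⊔preds={0,1,2,3,4}  new={0,2,3}  stable
  step 10. node 4  ⊔preds={0,1,2,3,4}  new={0,1,2,3}  old={1,2,3}  +wl: 0,6
  step 11. node 2  ⊔preds={2,3,4}  new={0,1,2}  stable
  step 12. node 5  ⊔preds={0,1,2,3,4}  new={0,1,2,3,4}  old={0,1,2,3}  +wl: 1,4
  step 13. node 0  ⊔preds={0,1,2,3,4}  new={0,2,3}  stable
  step 14. node 6  ⊔preds={0,1,2,3}  new={2,3,4}  stable
  step 15. node 1  ⊔preds={0,1,2,3,4}  new={1,3,4}  stable
  step 16. node 4  ⊔preds={0,1,2,3,4}  new={0,1,2,3}  stable

Least fixpoint reached:
  node 0: {0,2,3}
  node 1: {1,3,4}
  node 2: {0,1,2}
  node 3: {0,3,4}
  node 4: {0,1,2,3}
  node 5: {0,1,2,3,4}
  node 6: {2,3,4}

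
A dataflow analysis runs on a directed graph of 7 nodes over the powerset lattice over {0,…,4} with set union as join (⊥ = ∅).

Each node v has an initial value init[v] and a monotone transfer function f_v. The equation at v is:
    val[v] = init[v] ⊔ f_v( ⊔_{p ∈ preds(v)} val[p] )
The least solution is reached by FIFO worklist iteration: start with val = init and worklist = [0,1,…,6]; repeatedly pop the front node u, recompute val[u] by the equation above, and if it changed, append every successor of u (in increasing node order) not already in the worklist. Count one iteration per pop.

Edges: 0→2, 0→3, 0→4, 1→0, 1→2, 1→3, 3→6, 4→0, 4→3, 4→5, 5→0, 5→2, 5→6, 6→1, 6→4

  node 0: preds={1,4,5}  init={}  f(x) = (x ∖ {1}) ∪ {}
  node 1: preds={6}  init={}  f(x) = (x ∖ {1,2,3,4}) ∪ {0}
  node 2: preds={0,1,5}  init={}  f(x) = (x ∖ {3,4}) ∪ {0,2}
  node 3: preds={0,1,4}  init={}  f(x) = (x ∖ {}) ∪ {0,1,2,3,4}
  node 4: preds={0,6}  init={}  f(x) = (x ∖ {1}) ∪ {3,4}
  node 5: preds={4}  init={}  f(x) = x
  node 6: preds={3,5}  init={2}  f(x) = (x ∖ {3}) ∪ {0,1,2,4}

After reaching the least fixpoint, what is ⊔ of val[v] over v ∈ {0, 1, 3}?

Iteration log — 18 steps:
  step 1. node 0  ⊔preds={}  new={}  stable
  step 2. node 1  ⊔preds={2}  new={0}  old={}  +wl: 0
  step 3. node 2  ⊔preds={0}  new={0,2}  old={}  +wl: 
  step 4. node 3  ⊔preds={0}  new={0,1,2,3,4}  old={}  +wl: 
  step 5. node 4  ⊔preds={2}  new={2,3,4}  old={}  +wl: 3
  step 6. node 5  ⊔preds={2,3,4}  new={2,3,4}  old={}  +wl: 2
  step 7. node 6  ⊔preds={0,1,2,3,4}  new={0,1,2,4}  old={2}  +wl: 1,4
  step 8. node 0  ⊔preds={0,2,3,4}  new={0,2,3,4}  old={}  +wl: 
  step 9. node 3  ⊔preds={0,2,3,4}  new={0,1,2,3,4}  stable
  step 10. node 2  ⊔preds={0,2,3,4}  new={0,2}  stable
  step 11. node 1  ⊔preds={0,1,2,4}  new={0}  stable
  step 12. node 4  ⊔preds={0,1,2,3,4}  new={0,2,3,4}  old={2,3,4}  +wl: 0,3,5
  step 13. node 0  ⊔preds={0,2,3,4}  new={0,2,3,4}  stable
  step 14. node 3  ⊔preds={0,2,3,4}  new={0,1,2,3,4}  stable
  step 15. node 5  ⊔preds={0,2,3,4}  new={0,2,3,4}  old={2,3,4}  +wl: 0,2,6
  step 16. node 0  ⊔preds={0,2,3,4}  new={0,2,3,4}  stable
  step 17. node 2  ⊔preds={0,2,3,4}  new={0,2}  stable
  step 18. node 6  ⊔preds={0,1,2,3,4}  new={0,1,2,4}  stable

Least fixpoint reached:
  node 0: {0,2,3,4}
  node 1: {0}
  node 2: {0,2}
  node 3: {0,1,2,3,4}
  node 4: {0,2,3,4}
  node 5: {0,2,3,4}
  node 6: {0,1,2,4}

{0,1,2,3,4}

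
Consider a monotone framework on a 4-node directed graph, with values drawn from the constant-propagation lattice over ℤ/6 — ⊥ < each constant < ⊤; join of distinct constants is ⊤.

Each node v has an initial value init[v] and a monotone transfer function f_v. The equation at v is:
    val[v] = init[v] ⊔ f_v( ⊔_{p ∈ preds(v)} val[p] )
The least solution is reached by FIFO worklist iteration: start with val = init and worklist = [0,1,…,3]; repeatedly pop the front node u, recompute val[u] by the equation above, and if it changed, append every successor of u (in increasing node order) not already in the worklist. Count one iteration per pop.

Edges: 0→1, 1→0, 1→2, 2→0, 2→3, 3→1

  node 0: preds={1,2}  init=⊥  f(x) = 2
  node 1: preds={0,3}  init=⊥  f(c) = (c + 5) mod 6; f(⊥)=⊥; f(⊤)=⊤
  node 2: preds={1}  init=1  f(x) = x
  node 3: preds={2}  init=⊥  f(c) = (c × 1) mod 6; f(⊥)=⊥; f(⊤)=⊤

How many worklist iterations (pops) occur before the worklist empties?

Iteration log — 11 steps:
  step 1. node 0  ⊔preds=1  new=2  old=⊥  +wl: 
  step 2. node 1  ⊔preds=2  new=1  old=⊥  +wl: 0
  step 3. node 2  ⊔preds=1  new=1  stable
  step 4. node 3  ⊔preds=1  new=1  old=⊥  +wl: 1
  step 5. node 0  ⊔preds=1  new=2  stable
  step 6. node 1  ⊔preds=⊤  new=⊤  old=1  +wl: 0,2
  step 7. node 0  ⊔preds=⊤  new=2  stable
  step 8. node 2  ⊔preds=⊤  new=⊤  old=1  +wl: 0,3
  step 9. node 0  ⊔preds=⊤  new=2  stable
  step 10. node 3  ⊔preds=⊤  new=⊤  old=1  +wl: 1
  step 11. node 1  ⊔preds=⊤  new=⊤  stable

Least fixpoint reached:
  node 0: 2
  node 1: ⊤
  node 2: ⊤
  node 3: ⊤

11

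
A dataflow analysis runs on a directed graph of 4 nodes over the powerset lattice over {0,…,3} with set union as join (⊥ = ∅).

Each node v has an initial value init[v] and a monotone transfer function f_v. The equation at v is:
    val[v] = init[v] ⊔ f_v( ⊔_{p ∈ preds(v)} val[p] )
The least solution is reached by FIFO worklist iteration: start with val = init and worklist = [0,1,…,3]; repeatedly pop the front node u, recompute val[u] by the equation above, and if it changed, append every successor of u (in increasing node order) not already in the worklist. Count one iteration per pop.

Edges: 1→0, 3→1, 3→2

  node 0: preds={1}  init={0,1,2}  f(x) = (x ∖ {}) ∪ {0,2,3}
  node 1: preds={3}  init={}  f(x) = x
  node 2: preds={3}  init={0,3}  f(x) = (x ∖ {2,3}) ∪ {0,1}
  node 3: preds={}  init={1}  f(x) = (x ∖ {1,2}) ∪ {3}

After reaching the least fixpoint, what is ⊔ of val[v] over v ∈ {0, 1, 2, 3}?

{0,1,2,3}

Trace (8 dequeues):
  [1] u=0 | in {} | out {0,1,2,3} | prev {0,1,2} | push {}
  [2] u=1 | in {1} | out {1} | prev {} | push {0}
  [3] u=2 | in {1} | out {0,1,3} | prev {0,3} | push {}
  [4] u=3 | in {} | out {1,3} | prev {1} | push {1,2}
  [5] u=0 | in {1} | out {0,1,2,3} | ==
  [6] u=1 | in {1,3} | out {1,3} | prev {1} | push {0}
  [7] u=2 | in {1,3} | out {0,1,3} | ==
  [8] u=0 | in {1,3} | out {0,1,2,3} | ==

Converged values:
  [0] {0,1,2,3}
  [1] {1,3}
  [2] {0,1,3}
  [3] {1,3}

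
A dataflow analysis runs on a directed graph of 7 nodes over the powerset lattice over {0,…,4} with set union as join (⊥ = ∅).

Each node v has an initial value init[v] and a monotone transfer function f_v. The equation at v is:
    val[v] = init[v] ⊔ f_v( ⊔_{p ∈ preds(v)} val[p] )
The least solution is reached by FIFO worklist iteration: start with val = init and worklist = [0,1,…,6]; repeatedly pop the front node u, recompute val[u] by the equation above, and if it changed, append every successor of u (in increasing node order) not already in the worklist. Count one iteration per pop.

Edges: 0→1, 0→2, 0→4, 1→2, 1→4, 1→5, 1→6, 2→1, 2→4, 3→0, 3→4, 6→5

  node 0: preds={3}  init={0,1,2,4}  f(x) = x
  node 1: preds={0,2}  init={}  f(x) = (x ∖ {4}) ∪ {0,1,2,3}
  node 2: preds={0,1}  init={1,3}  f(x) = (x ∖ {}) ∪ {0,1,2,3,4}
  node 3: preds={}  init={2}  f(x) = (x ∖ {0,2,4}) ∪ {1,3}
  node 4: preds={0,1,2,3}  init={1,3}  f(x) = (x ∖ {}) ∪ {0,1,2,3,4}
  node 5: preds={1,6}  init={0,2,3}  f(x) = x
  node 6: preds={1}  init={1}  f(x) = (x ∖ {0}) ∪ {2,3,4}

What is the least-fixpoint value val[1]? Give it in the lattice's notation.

Trace (13 dequeues):
  [1] u=0 | in {2} | out {0,1,2,4} | ==
  [2] u=1 | in {0,1,2,3,4} | out {0,1,2,3} | prev {} | push {}
  [3] u=2 | in {0,1,2,3,4} | out {0,1,2,3,4} | prev {1,3} | push {1}
  [4] u=3 | in {} | out {1,2,3} | prev {2} | push {0}
  [5] u=4 | in {0,1,2,3,4} | out {0,1,2,3,4} | prev {1,3} | push {}
  [6] u=5 | in {0,1,2,3} | out {0,1,2,3} | prev {0,2,3} | push {}
  [7] u=6 | in {0,1,2,3} | out {1,2,3,4} | prev {1} | push {5}
  [8] u=1 | in {0,1,2,3,4} | out {0,1,2,3} | ==
  [9] u=0 | in {1,2,3} | out {0,1,2,3,4} | prev {0,1,2,4} | push {1,2,4}
  [10] u=5 | in {0,1,2,3,4} | out {0,1,2,3,4} | prev {0,1,2,3} | push {}
  [11] u=1 | in {0,1,2,3,4} | out {0,1,2,3} | ==
  [12] u=2 | in {0,1,2,3,4} | out {0,1,2,3,4} | ==
  [13] u=4 | in {0,1,2,3,4} | out {0,1,2,3,4} | ==

Converged values:
  [0] {0,1,2,3,4}
  [1] {0,1,2,3}
  [2] {0,1,2,3,4}
  [3] {1,2,3}
  [4] {0,1,2,3,4}
  [5] {0,1,2,3,4}
  [6] {1,2,3,4}

{0,1,2,3}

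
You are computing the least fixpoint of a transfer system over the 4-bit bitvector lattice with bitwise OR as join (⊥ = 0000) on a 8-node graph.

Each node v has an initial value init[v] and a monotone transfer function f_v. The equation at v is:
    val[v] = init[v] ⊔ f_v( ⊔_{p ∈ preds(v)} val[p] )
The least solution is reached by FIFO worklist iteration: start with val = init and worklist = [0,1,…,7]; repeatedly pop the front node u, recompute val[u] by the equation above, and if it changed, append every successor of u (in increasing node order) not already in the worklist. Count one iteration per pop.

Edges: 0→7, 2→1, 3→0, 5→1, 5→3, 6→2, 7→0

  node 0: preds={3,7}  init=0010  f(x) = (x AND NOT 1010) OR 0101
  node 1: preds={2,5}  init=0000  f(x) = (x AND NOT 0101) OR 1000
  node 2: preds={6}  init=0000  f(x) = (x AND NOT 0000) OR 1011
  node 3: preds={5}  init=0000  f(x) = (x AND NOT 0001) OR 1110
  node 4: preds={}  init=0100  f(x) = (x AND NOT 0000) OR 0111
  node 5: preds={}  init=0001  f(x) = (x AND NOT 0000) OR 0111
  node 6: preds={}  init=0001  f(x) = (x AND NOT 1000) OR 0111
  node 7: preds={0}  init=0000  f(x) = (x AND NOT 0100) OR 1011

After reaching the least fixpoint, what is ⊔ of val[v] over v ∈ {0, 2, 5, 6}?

1111

Iteration log — 13 steps:
  step 1. node 0  ⊔preds=0000  new=0111  old=0010  +wl: 
  step 2. node 1  ⊔preds=0001  new=1000  old=0000  +wl: 
  step 3. node 2  ⊔preds=0001  new=1011  old=0000  +wl: 1
  step 4. node 3  ⊔preds=0001  new=1110  old=0000  +wl: 0
  step 5. node 4  ⊔preds=0000  new=0111  old=0100  +wl: 
  step 6. node 5  ⊔preds=0000  new=0111  old=0001  +wl: 3
  step 7. node 6  ⊔preds=0000  new=0111  old=0001  +wl: 2
  step 8. node 7  ⊔preds=0111  new=1011  old=0000  +wl: 
  step 9. node 1  ⊔preds=1111  new=1010  old=1000  +wl: 
  step 10. node 0  ⊔preds=1111  new=0111  stable
  step 11. node 3  ⊔preds=0111  new=1110  stable
  step 12. node 2  ⊔preds=0111  new=1111  old=1011  +wl: 1
  step 13. node 1  ⊔preds=1111  new=1010  stable

Least fixpoint reached:
  node 0: 0111
  node 1: 1010
  node 2: 1111
  node 3: 1110
  node 4: 0111
  node 5: 0111
  node 6: 0111
  node 7: 1011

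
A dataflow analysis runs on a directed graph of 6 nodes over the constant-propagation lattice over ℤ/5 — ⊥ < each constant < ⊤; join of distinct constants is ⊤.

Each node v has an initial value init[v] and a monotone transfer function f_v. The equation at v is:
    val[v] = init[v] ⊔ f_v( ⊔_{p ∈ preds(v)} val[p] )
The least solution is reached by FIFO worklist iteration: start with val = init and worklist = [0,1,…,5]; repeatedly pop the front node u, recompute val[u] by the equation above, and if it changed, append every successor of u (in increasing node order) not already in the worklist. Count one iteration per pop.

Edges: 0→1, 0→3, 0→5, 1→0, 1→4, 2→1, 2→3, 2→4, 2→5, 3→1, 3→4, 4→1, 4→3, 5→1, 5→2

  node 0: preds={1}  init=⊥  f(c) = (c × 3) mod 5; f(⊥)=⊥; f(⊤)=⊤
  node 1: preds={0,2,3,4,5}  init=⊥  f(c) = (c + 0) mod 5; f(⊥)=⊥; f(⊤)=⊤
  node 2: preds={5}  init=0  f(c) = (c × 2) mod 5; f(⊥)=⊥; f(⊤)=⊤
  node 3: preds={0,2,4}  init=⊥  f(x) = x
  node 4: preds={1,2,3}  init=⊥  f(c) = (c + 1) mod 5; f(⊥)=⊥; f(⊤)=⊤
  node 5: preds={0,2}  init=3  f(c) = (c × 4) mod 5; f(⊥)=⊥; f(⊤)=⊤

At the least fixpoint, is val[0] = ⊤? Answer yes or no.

Worklist (11 pops):
  #1 pop 0: in=⊥ → ⊥ (no change)
  #2 pop 1: in=⊤ → ⊤ (was ⊥); enqueue [0]
  #3 pop 2: in=3 → ⊤ (was 0); enqueue [1]
  #4 pop 3: in=⊤ → ⊤ (was ⊥); enqueue []
  #5 pop 4: in=⊤ → ⊤ (was ⊥); enqueue [3]
  #6 pop 5: in=⊤ → ⊤ (was 3); enqueue [2]
  #7 pop 0: in=⊤ → ⊤ (was ⊥); enqueue [5]
  #8 pop 1: in=⊤ → ⊤ (no change)
  #9 pop 3: in=⊤ → ⊤ (no change)
  #10 pop 2: in=⊤ → ⊤ (no change)
  #11 pop 5: in=⊤ → ⊤ (no change)

Fixpoint:
  val[0] = ⊤
  val[1] = ⊤
  val[2] = ⊤
  val[3] = ⊤
  val[4] = ⊤
  val[5] = ⊤

yes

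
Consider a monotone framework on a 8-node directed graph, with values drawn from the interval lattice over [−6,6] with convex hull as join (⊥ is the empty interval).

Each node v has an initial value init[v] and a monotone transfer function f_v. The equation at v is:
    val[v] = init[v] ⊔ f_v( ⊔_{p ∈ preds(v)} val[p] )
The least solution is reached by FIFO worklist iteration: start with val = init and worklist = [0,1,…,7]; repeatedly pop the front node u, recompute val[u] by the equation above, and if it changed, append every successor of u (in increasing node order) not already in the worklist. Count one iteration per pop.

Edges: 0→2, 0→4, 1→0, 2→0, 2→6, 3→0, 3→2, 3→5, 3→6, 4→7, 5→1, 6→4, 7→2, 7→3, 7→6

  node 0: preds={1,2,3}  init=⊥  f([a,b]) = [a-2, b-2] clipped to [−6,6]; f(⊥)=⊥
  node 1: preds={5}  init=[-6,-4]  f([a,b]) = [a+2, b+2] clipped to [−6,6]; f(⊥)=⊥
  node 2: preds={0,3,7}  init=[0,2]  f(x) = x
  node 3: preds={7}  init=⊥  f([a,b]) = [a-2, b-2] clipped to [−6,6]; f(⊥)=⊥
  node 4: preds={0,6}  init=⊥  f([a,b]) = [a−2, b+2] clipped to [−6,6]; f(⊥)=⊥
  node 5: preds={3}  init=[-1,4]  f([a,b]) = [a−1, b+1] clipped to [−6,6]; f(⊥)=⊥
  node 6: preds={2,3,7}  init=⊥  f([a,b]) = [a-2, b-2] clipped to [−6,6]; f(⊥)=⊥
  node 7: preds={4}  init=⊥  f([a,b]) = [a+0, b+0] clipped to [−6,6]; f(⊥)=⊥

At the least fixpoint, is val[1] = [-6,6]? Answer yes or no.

Worklist (26 pops):
  #1 pop 0: in=[-6,2] → [-6,0] (was ⊥); enqueue []
  #2 pop 1: in=[-1,4] → [-6,6] (was [-6,-4]); enqueue [0]
  #3 pop 2: in=[-6,0] → [-6,2] (was [0,2]); enqueue []
  #4 pop 3: in=⊥ → ⊥ (no change)
  #5 pop 4: in=[-6,0] → [-6,2] (was ⊥); enqueue []
  #6 pop 5: in=⊥ → [-1,4] (no change)
  #7 pop 6: in=[-6,2] → [-6,0] (was ⊥); enqueue [4]
  #8 pop 7: in=[-6,2] → [-6,2] (was ⊥); enqueue [2,3,6]
  #9 pop 0: in=[-6,6] → [-6,4] (was [-6,0]); enqueue []
  #10 pop 4: in=[-6,4] → [-6,6] (was [-6,2]); enqueue [7]
  #11 pop 2: in=[-6,4] → [-6,4] (was [-6,2]); enqueue [0]
  #12 pop 3: in=[-6,2] → [-6,0] (was ⊥); enqueue [2,5]
  #13 pop 6: in=[-6,4] → [-6,2] (was [-6,0]); enqueue [4]
  #14 pop 7: in=[-6,6] → [-6,6] (was [-6,2]); enqueue [3,6]
  #15 pop 0: in=[-6,6] → [-6,4] (no change)
  #16 pop 2: in=[-6,6] → [-6,6] (was [-6,4]); enqueue [0]
  #17 pop 5: in=[-6,0] → [-6,4] (was [-1,4]); enqueue [1]
  #18 pop 4: in=[-6,4] → [-6,6] (no change)
  #19 pop 3: in=[-6,6] → [-6,4] (was [-6,0]); enqueue [2,5]
  #20 pop 6: in=[-6,6] → [-6,4] (was [-6,2]); enqueue [4]
  #21 pop 0: in=[-6,6] → [-6,4] (no change)
  #22 pop 1: in=[-6,4] → [-6,6] (no change)
  #23 pop 2: in=[-6,6] → [-6,6] (no change)
  #24 pop 5: in=[-6,4] → [-6,5] (was [-6,4]); enqueue [1]
  #25 pop 4: in=[-6,4] → [-6,6] (no change)
  #26 pop 1: in=[-6,5] → [-6,6] (no change)

Fixpoint:
  val[0] = [-6,4]
  val[1] = [-6,6]
  val[2] = [-6,6]
  val[3] = [-6,4]
  val[4] = [-6,6]
  val[5] = [-6,5]
  val[6] = [-6,4]
  val[7] = [-6,6]

yes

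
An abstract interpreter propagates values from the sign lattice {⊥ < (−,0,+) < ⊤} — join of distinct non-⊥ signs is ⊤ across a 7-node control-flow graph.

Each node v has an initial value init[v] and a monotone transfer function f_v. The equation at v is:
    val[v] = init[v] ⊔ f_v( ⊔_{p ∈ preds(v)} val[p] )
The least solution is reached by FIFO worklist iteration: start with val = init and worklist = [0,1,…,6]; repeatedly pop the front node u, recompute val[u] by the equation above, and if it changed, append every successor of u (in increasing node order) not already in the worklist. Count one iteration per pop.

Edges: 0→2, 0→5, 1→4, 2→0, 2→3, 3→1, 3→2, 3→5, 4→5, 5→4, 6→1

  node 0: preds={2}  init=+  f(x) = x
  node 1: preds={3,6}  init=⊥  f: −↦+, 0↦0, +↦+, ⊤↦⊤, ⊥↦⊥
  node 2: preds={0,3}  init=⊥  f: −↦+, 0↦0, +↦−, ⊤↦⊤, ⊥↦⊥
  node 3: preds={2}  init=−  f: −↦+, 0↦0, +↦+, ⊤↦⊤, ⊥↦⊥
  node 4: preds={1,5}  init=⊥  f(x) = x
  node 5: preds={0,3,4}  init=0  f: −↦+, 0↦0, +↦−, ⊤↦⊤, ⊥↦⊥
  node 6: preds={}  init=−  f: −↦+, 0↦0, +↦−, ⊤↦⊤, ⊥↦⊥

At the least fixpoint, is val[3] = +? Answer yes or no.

Worklist (12 pops):
  #1 pop 0: in=⊥ → + (no change)
  #2 pop 1: in=− → + (was ⊥); enqueue []
  #3 pop 2: in=⊤ → ⊤ (was ⊥); enqueue [0]
  #4 pop 3: in=⊤ → ⊤ (was −); enqueue [1,2]
  #5 pop 4: in=⊤ → ⊤ (was ⊥); enqueue []
  #6 pop 5: in=⊤ → ⊤ (was 0); enqueue [4]
  #7 pop 6: in=⊥ → − (no change)
  #8 pop 0: in=⊤ → ⊤ (was +); enqueue [5]
  #9 pop 1: in=⊤ → ⊤ (was +); enqueue []
  #10 pop 2: in=⊤ → ⊤ (no change)
  #11 pop 4: in=⊤ → ⊤ (no change)
  #12 pop 5: in=⊤ → ⊤ (no change)

Fixpoint:
  val[0] = ⊤
  val[1] = ⊤
  val[2] = ⊤
  val[3] = ⊤
  val[4] = ⊤
  val[5] = ⊤
  val[6] = −

no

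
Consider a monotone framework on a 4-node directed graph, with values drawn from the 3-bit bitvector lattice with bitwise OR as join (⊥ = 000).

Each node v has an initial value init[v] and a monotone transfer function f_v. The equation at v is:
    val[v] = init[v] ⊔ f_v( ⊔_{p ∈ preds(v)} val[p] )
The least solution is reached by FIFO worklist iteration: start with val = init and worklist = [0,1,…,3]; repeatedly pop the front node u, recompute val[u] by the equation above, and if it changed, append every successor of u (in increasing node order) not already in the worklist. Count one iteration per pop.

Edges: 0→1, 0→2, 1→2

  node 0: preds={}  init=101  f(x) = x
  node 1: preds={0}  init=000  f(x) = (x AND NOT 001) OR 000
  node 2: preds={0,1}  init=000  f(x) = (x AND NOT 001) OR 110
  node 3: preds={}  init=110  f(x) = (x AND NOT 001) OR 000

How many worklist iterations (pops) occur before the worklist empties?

Iteration log — 4 steps:
  step 1. node 0  ⊔preds=000  new=101  stable
  step 2. node 1  ⊔preds=101  new=100  old=000  +wl: 
  step 3. node 2  ⊔preds=101  new=110  old=000  +wl: 
  step 4. node 3  ⊔preds=000  new=110  stable

Least fixpoint reached:
  node 0: 101
  node 1: 100
  node 2: 110
  node 3: 110

4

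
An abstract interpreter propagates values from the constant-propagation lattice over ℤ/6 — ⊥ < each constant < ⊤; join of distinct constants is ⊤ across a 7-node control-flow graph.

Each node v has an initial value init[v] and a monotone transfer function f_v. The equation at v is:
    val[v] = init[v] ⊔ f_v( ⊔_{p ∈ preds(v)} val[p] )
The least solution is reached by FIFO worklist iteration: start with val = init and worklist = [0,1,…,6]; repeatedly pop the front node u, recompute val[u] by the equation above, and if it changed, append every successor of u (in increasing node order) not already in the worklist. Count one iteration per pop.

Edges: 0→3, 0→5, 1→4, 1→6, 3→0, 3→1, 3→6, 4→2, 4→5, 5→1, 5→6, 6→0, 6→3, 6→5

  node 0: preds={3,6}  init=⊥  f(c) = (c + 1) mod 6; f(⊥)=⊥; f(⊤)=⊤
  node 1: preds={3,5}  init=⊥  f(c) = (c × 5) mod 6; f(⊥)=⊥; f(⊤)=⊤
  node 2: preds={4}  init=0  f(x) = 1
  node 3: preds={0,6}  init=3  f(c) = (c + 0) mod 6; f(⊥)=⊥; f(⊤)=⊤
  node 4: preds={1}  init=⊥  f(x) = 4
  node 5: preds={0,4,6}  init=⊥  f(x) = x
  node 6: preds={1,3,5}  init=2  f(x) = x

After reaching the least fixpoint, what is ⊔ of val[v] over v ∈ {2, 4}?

⊤

Iteration log — 14 steps:
  step 1. node 0  ⊔preds=⊤  new=⊤  old=⊥  +wl: 
  step 2. node 1  ⊔preds=3  new=3  old=⊥  +wl: 
  step 3. node 2  ⊔preds=⊥  new=⊤  old=0  +wl: 
  step 4. node 3  ⊔preds=⊤  new=⊤  old=3  +wl: 0,1
  step 5. node 4  ⊔preds=3  new=4  old=⊥  +wl: 2
  step 6. node 5  ⊔preds=⊤  new=⊤  old=⊥  +wl: 
  step 7. node 6  ⊔preds=⊤  new=⊤  old=2  +wl: 3,5
  step 8. node 0  ⊔preds=⊤  new=⊤  stable
  step 9. node 1  ⊔preds=⊤  new=⊤  old=3  +wl: 4,6
  step 10. node 2  ⊔preds=4  new=⊤  stable
  step 11. node 3  ⊔preds=⊤  new=⊤  stable
  step 12. node 5  ⊔preds=⊤  new=⊤  stable
  step 13. node 4  ⊔preds=⊤  new=4  stable
  step 14. node 6  ⊔preds=⊤  new=⊤  stable

Least fixpoint reached:
  node 0: ⊤
  node 1: ⊤
  node 2: ⊤
  node 3: ⊤
  node 4: 4
  node 5: ⊤
  node 6: ⊤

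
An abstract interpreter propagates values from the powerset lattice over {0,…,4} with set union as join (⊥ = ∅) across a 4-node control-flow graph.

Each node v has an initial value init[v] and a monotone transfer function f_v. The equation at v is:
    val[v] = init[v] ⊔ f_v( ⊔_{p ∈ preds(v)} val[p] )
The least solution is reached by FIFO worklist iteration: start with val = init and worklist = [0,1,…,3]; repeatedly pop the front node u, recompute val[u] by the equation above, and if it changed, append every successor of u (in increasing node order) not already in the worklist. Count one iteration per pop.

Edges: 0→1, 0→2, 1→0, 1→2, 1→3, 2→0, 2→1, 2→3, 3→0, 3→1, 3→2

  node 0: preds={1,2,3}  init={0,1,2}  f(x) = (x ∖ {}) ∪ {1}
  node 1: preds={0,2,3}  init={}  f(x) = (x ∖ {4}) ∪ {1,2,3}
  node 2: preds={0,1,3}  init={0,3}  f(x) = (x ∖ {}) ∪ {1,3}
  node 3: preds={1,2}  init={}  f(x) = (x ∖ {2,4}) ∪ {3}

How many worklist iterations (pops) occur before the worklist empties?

7

Worklist (7 pops):
  #1 pop 0: in={0,3} → {0,1,2,3} (was {0,1,2}); enqueue []
  #2 pop 1: in={0,1,2,3} → {0,1,2,3} (was {}); enqueue [0]
  #3 pop 2: in={0,1,2,3} → {0,1,2,3} (was {0,3}); enqueue [1]
  #4 pop 3: in={0,1,2,3} → {0,1,3} (was {}); enqueue [2]
  #5 pop 0: in={0,1,2,3} → {0,1,2,3} (no change)
  #6 pop 1: in={0,1,2,3} → {0,1,2,3} (no change)
  #7 pop 2: in={0,1,2,3} → {0,1,2,3} (no change)

Fixpoint:
  val[0] = {0,1,2,3}
  val[1] = {0,1,2,3}
  val[2] = {0,1,2,3}
  val[3] = {0,1,3}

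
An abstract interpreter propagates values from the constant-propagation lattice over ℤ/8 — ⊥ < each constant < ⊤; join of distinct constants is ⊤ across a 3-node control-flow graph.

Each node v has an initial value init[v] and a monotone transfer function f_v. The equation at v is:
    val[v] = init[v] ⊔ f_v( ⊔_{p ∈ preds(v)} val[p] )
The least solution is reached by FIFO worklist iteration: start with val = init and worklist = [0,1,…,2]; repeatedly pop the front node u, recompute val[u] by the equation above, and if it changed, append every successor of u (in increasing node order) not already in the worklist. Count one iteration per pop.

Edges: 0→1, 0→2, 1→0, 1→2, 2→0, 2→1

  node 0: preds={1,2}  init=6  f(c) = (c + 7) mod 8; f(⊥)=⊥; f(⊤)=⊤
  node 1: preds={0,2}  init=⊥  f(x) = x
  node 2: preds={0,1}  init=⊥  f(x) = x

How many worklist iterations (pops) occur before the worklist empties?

8

Iteration log — 8 steps:
  step 1. node 0  ⊔preds=⊥  new=6  stable
  step 2. node 1  ⊔preds=6  new=6  old=⊥  +wl: 0
  step 3. node 2  ⊔preds=6  new=6  old=⊥  +wl: 1
  step 4. node 0  ⊔preds=6  new=⊤  old=6  +wl: 2
  step 5. node 1  ⊔preds=⊤  new=⊤  old=6  +wl: 0
  step 6. node 2  ⊔preds=⊤  new=⊤  old=6  +wl: 1
  step 7. node 0  ⊔preds=⊤  new=⊤  stable
  step 8. node 1  ⊔preds=⊤  new=⊤  stable

Least fixpoint reached:
  node 0: ⊤
  node 1: ⊤
  node 2: ⊤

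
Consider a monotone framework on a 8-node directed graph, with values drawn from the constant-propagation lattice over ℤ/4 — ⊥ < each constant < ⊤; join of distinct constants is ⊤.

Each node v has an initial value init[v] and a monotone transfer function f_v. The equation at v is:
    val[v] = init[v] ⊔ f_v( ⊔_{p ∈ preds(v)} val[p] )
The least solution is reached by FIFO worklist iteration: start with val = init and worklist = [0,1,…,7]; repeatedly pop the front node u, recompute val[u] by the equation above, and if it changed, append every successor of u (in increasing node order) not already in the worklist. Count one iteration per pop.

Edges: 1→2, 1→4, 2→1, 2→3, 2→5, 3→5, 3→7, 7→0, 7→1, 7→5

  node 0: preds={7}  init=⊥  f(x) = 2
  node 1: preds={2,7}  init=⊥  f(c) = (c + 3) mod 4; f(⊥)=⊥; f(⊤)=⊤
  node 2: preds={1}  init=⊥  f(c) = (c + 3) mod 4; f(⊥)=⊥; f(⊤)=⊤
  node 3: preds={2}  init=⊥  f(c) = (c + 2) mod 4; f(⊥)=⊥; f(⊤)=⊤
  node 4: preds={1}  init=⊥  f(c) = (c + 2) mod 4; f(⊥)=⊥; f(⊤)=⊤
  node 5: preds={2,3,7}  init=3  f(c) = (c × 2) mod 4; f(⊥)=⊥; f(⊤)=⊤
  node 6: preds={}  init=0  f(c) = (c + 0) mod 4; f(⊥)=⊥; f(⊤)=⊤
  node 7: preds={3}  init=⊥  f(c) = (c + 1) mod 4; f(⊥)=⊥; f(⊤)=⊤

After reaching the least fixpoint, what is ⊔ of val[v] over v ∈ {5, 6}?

Worklist (8 pops):
  #1 pop 0: in=⊥ → 2 (was ⊥); enqueue []
  #2 pop 1: in=⊥ → ⊥ (no change)
  #3 pop 2: in=⊥ → ⊥ (no change)
  #4 pop 3: in=⊥ → ⊥ (no change)
  #5 pop 4: in=⊥ → ⊥ (no change)
  #6 pop 5: in=⊥ → 3 (no change)
  #7 pop 6: in=⊥ → 0 (no change)
  #8 pop 7: in=⊥ → ⊥ (no change)

Fixpoint:
  val[0] = 2
  val[1] = ⊥
  val[2] = ⊥
  val[3] = ⊥
  val[4] = ⊥
  val[5] = 3
  val[6] = 0
  val[7] = ⊥

⊤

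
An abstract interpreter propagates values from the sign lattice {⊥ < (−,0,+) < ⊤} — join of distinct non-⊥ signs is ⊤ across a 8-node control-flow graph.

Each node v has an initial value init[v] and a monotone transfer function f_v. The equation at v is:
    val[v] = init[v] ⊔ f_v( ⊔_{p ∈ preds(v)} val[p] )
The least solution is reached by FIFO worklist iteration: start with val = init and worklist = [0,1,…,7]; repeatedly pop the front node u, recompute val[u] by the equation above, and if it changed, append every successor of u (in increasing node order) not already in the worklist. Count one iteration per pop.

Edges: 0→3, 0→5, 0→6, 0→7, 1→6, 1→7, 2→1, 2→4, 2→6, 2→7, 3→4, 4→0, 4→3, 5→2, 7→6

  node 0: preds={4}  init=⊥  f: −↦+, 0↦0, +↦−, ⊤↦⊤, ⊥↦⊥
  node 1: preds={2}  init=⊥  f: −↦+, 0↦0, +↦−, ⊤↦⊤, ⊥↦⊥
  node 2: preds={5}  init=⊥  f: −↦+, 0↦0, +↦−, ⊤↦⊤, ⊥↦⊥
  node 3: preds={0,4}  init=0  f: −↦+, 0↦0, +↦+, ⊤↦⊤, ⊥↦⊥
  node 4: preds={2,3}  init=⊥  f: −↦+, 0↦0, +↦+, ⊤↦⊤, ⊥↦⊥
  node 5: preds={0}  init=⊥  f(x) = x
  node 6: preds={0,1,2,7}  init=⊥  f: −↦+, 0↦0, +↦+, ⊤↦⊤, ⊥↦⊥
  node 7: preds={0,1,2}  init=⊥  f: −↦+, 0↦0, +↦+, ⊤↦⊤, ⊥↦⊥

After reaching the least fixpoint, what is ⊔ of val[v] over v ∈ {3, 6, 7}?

Iteration log — 19 steps:
  step 1. node 0  ⊔preds=⊥  new=⊥  stable
  step 2. node 1  ⊔preds=⊥  new=⊥  stable
  step 3. node 2  ⊔preds=⊥  new=⊥  stable
  step 4. node 3  ⊔preds=⊥  new=0  stable
  step 5. node 4  ⊔preds=0  new=0  old=⊥  +wl: 0,3
  step 6. node 5  ⊔preds=⊥  new=⊥  stable
  step 7. node 6  ⊔preds=⊥  new=⊥  stable
  step 8. node 7  ⊔preds=⊥  new=⊥  stable
  step 9. node 0  ⊔preds=0  new=0  old=⊥  +wl: 5,6,7
  step 10. node 3  ⊔preds=0  new=0  stable
  step 11. node 5  ⊔preds=0  new=0  old=⊥  +wl: 2
  step 12. node 6  ⊔preds=0  new=0  old=⊥  +wl: 
  step 13. node 7  ⊔preds=0  new=0  old=⊥  +wl: 6
  step 14. node 2  ⊔preds=0  new=0  old=⊥  +wl: 1,4,7
  step 15. node 6  ⊔preds=0  new=0  stable
  step 16. node 1  ⊔preds=0  new=0  old=⊥  +wl: 6
  step 17. node 4  ⊔preds=0  new=0  stable
  step 18. node 7  ⊔preds=0  new=0  stable
  step 19. node 6  ⊔preds=0  new=0  stable

Least fixpoint reached:
  node 0: 0
  node 1: 0
  node 2: 0
  node 3: 0
  node 4: 0
  node 5: 0
  node 6: 0
  node 7: 0

0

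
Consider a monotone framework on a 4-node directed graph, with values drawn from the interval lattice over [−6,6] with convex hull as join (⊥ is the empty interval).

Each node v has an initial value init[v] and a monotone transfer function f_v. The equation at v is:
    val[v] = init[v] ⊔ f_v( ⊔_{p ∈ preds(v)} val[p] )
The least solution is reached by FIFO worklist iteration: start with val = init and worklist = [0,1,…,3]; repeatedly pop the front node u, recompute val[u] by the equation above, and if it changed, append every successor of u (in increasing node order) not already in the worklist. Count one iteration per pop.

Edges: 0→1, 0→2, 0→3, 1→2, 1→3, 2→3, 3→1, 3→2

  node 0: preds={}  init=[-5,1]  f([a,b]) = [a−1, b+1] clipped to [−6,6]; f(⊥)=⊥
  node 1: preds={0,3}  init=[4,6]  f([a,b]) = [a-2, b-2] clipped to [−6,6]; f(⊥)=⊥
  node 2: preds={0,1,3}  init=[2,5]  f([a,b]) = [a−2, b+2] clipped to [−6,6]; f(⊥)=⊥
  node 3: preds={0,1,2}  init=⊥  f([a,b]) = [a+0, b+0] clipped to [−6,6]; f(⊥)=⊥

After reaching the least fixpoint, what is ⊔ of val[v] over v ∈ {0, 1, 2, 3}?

Trace (6 dequeues):
  [1] u=0 | in ⊥ | out [-5,1] | ==
  [2] u=1 | in [-5,1] | out [-6,6] | prev [4,6] | push {}
  [3] u=2 | in [-6,6] | out [-6,6] | prev [2,5] | push {}
  [4] u=3 | in [-6,6] | out [-6,6] | prev ⊥ | push {1,2}
  [5] u=1 | in [-6,6] | out [-6,6] | ==
  [6] u=2 | in [-6,6] | out [-6,6] | ==

Converged values:
  [0] [-5,1]
  [1] [-6,6]
  [2] [-6,6]
  [3] [-6,6]

[-6,6]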